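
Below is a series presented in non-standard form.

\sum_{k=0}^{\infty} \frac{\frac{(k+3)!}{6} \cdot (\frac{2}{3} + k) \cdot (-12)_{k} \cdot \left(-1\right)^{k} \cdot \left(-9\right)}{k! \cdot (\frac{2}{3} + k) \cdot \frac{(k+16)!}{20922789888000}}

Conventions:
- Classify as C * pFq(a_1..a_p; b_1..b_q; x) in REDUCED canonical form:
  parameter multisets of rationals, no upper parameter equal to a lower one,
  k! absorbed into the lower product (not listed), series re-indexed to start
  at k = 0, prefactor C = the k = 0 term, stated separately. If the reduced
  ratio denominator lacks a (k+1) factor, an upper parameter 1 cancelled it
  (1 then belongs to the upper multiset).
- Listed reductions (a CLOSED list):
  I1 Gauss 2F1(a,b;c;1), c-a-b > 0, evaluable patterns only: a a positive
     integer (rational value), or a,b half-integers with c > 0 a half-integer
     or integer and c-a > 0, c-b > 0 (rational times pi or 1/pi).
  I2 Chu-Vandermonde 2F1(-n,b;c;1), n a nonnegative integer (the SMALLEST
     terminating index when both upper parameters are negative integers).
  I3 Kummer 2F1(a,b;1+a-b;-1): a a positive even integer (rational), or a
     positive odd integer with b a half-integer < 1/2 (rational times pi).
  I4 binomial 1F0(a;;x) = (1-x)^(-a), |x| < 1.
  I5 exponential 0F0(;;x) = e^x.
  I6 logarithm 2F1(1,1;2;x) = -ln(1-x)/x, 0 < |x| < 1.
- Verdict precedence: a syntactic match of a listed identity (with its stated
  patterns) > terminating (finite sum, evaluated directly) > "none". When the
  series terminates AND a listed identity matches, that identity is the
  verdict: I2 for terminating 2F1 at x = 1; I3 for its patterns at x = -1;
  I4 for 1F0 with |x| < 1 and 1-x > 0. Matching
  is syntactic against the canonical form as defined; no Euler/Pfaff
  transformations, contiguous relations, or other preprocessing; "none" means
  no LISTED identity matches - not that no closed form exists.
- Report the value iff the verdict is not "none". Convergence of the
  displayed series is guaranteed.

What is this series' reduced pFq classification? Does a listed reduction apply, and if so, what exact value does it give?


The series (x = -1) is 2F1: upper {-12, 4}, lower {17}, prefactor -9. Verdict at x = -1: Kummer (I3) matches (x = -1; c = 17 equals 1+a-b for upper {-12, 4}: listed pattern). Sum: -180.

The tell: t_0 = -9 here, and the denominator's factorial ratio (prefactor -9) is a lower Pochhammer.
Consecutive-term ratio: r(k) = -1 * (k-12) (k+4) / [(k+17) (k+1)] - poly over poly, x = -1 from leading terms; C = -9 at k = 0.


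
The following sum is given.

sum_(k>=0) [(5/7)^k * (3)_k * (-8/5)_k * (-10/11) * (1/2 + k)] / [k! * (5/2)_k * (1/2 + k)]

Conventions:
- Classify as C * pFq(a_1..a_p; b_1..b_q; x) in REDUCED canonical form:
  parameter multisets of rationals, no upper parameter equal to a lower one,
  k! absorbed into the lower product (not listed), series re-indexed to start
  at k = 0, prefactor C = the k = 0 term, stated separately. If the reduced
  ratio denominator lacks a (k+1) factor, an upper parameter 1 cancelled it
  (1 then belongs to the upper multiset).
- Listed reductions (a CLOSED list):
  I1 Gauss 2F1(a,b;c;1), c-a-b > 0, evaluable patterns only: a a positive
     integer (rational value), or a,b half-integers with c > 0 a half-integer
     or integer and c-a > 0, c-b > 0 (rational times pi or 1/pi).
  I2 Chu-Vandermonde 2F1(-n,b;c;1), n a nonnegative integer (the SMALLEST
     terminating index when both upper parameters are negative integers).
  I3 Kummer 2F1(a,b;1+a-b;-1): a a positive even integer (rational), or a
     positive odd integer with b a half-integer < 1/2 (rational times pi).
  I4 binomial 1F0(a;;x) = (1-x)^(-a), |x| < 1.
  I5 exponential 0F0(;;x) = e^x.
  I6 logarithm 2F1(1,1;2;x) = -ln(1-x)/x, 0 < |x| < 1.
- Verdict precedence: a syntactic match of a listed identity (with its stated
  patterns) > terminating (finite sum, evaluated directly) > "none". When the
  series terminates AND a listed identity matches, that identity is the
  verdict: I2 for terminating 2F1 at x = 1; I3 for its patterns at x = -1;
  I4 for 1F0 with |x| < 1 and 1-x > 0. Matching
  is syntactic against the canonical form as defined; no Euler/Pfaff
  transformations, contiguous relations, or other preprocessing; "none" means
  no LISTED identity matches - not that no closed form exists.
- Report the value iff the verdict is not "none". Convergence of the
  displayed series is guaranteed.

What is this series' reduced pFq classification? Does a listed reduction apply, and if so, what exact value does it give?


Reduced: x = 5/7, 2F1, upper = {-8/5, 3}, lower = {5/2}, C = -10/11. Verdict: no listed reduction: x = 5/7 and upper {-8/5, 3} fail every I1-I6 pattern.

Structural cue: t_0 = -10/11 here, and striking the common factor k + 1/2 reduces the term (prefactor -10/11).
Term ratio: r(k) = (5/7) * (k-8/5) (k+3) / [(k+5/2) (k+1)] ; factor over Q: parameters, x = (5/7), and C = -10/11.


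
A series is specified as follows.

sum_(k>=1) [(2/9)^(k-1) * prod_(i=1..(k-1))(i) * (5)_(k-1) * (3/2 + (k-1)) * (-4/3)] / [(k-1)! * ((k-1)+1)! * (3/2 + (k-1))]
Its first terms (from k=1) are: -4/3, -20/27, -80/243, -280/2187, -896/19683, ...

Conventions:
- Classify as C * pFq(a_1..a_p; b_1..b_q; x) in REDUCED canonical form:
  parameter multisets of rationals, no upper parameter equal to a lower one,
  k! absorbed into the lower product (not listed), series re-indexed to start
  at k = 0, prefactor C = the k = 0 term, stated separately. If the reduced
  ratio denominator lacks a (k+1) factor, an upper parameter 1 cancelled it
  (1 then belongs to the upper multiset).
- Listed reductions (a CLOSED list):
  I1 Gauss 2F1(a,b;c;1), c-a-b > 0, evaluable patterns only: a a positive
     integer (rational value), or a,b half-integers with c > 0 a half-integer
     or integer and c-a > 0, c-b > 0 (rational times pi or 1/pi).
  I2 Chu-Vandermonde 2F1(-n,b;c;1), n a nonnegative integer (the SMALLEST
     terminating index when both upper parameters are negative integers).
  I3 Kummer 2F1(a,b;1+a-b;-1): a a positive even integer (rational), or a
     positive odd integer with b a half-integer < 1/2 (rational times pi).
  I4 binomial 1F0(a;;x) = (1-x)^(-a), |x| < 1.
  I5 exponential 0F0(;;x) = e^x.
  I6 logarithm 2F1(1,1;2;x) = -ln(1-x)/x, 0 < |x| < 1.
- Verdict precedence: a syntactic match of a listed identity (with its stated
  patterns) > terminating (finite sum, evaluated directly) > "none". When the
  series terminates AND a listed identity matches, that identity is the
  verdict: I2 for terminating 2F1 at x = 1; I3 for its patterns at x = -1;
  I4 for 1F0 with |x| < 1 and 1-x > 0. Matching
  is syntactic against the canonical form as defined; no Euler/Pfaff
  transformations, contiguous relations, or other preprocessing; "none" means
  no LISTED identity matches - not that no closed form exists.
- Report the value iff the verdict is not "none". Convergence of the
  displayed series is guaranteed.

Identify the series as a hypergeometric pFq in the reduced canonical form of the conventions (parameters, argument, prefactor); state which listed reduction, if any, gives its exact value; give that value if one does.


Reduced: x = 2/9, 2F1, upper = {1, 5}, lower = {2}, C = -4/3. Verdict: no listed reduction: x = 2/9 and upper {1, 5} fail every I1-I6 pattern.

Structural cue: x = (2/9) and the denominator's factorial ratio (C = -4/3) is a lower Pochhammer.
Adjacent-term ratio: r(k) = (2/9) * (k+1) (k+5) / [(k+2) (k+1)] - rational in k. x = (2/9); t_0 = -4/3; negate the roots.


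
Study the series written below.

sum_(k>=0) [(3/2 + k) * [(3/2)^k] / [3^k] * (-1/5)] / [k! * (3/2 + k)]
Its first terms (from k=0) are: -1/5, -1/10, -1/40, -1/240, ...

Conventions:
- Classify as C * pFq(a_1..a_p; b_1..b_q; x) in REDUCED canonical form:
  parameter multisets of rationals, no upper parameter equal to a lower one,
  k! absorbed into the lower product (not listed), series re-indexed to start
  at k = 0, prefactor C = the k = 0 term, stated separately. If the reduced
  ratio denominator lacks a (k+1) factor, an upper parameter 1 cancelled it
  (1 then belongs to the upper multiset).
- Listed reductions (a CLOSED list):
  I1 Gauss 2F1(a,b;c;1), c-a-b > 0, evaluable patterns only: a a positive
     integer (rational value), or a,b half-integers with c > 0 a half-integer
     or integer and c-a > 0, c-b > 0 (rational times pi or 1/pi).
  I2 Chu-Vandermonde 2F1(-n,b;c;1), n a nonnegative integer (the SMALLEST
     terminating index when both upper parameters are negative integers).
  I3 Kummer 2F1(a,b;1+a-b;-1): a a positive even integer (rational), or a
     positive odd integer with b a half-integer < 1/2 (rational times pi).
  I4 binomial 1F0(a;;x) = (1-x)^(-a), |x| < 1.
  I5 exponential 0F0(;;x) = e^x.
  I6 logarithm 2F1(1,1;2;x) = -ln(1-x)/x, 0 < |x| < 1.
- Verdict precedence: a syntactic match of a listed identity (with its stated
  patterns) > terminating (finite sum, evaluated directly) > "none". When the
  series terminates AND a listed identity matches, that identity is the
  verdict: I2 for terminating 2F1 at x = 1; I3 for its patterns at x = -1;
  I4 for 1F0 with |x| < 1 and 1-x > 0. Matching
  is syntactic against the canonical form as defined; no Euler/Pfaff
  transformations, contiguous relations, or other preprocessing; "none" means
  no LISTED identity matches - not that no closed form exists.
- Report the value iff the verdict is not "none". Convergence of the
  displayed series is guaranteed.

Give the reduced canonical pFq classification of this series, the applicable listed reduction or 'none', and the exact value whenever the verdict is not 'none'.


Classification (C = -1/5): 0F0 with upper {-}, lower {-}, argument x = 1/2. Verdict: this is the I5 exponential reduction (the 0F0 exponential series at x = 1/2). Sum: (-1/5) * e^(1/2).

First insight: t_0 = -1/5 here, and k + 3/2 divides numerator and denominator alike; C = -1/5 after cancelling.
Term ratio: r(k) = (1/2) * 1 / [(k+1)] - rational; roots negated = parameters, x = (1/2), C = -1/5.


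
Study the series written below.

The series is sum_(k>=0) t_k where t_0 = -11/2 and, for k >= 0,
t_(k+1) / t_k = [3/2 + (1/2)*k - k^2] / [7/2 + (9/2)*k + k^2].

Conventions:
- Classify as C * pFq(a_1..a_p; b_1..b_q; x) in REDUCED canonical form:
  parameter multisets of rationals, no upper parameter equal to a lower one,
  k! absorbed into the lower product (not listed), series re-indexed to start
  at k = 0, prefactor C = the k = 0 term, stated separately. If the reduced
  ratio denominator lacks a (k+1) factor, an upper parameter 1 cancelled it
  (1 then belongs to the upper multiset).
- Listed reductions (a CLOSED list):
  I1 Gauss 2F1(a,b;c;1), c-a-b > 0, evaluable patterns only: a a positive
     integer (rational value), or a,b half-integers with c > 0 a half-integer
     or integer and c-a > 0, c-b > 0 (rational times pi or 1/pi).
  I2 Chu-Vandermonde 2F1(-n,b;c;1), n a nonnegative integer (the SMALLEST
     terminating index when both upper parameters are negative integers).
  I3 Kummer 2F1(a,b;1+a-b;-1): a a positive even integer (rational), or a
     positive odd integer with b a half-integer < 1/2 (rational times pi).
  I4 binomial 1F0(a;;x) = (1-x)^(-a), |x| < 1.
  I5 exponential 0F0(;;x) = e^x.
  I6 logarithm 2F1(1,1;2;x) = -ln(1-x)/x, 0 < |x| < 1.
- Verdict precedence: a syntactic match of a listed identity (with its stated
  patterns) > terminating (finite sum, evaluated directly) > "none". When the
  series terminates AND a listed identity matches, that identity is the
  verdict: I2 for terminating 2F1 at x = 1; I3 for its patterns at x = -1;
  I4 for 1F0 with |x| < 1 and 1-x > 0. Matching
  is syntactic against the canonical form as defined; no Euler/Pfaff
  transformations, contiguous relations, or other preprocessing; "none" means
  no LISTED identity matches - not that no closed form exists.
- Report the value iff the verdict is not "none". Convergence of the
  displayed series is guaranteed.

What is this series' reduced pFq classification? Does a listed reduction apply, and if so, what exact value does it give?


x = -1 here; the reduced form reads 2F1, upper {-3/2, 1}, lower {7/2}, C = -11/2. Verdict: the Kummer evaluation I3 matches (x = -1; c = 7/2 equals 1+a-b for upper {-3/2, 1}: listed pattern). Value: (-165/64) * pi.

First insight: x = (-1) and the expanded ratio factors over Q; prefactor -11/2, roots give parameters.
Ratio: r(k) = (-1) * (k-3/2) (k+1) / [(k+7/2) (k+1)] ; factor over Q: parameters, x = (-1), and C = -11/2.


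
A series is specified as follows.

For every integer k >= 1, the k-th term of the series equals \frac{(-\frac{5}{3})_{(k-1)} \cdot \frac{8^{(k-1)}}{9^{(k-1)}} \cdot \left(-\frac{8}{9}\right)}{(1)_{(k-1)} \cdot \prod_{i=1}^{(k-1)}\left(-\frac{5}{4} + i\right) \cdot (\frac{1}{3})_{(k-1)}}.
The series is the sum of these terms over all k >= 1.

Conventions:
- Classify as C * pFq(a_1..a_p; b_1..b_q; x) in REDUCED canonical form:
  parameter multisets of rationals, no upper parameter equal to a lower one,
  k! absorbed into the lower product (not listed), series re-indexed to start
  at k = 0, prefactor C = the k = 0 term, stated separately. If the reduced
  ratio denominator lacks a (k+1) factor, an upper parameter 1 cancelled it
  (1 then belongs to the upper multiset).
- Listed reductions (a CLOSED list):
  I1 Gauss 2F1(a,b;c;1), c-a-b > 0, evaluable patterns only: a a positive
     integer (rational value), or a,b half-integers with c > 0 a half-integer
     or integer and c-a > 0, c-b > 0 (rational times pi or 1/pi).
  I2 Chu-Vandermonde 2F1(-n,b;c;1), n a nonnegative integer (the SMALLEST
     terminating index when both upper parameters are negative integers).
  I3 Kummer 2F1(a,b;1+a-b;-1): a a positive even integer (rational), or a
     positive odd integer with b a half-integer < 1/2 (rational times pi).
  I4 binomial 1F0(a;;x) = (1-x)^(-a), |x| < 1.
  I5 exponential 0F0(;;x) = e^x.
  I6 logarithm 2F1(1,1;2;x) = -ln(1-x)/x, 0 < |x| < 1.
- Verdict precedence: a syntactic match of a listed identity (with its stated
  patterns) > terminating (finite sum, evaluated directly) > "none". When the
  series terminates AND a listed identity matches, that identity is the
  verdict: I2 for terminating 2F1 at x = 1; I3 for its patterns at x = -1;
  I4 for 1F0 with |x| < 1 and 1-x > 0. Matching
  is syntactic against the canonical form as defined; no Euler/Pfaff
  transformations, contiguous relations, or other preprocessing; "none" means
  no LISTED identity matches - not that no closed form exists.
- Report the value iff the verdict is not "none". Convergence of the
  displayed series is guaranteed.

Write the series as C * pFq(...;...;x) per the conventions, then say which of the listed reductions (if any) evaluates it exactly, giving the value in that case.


This is -\frac{8}{9} * 1F2(-\frac{5}{3}; -\frac{1}{4}, \frac{1}{3}; \frac{8}{9}) in reduced canonical form. Verdict: none here - no I1-I6 shape fits x = \frac{8}{9} with lower {-\frac{1}{4}, \frac{1}{3}}.

First insight: with t_0 = -\frac{8}{9}, the lower running product (C = -8/9, x = 8/9) is a rising factorial.
Term ratio: r(k) = \frac{8}{9} * (k-\frac{5}{3}) / [(k-\frac{1}{4}) (k+\frac{1}{3}) (k+1)] - poly over poly, x = \frac{8}{9} from leading terms; C = -\frac{8}{9} at k = 0.


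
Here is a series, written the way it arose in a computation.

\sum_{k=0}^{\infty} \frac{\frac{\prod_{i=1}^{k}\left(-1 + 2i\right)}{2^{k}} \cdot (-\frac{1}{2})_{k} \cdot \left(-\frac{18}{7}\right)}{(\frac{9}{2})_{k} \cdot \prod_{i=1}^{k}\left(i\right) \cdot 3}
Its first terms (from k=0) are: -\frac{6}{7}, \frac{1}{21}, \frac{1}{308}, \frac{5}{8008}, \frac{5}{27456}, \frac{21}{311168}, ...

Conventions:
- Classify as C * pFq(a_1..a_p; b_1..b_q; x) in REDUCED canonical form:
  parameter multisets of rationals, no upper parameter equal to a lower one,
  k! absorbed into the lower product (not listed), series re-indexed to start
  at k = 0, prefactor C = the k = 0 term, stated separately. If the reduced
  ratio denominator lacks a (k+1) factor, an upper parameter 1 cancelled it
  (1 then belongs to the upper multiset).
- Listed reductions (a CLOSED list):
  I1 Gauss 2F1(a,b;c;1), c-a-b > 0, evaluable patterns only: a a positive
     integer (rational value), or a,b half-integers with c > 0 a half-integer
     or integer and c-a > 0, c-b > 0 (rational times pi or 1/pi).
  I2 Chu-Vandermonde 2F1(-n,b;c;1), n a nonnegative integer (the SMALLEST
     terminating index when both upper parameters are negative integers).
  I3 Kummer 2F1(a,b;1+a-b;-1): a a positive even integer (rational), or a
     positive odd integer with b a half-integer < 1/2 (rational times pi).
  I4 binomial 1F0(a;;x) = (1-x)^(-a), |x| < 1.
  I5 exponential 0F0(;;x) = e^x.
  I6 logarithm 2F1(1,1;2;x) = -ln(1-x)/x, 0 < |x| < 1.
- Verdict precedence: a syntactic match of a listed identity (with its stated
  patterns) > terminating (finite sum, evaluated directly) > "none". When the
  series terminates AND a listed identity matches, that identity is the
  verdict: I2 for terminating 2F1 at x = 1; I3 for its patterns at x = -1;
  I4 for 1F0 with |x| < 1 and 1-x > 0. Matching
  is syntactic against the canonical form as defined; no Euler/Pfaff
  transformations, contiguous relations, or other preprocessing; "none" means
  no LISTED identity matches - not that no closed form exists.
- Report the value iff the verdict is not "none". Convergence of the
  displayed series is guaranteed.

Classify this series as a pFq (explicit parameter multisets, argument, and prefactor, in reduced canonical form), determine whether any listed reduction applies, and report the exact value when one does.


Canonical form: C = -\frac{6}{7} times 2F1 with upper {-\frac{1}{2}, \frac{1}{2}}, lower {\frac{9}{2}}, x = 1. Verdict: Gauss (I1, half-integer pattern) matches (x = 1; upper {-\frac{1}{2}, \frac{1}{2}} half-integers, c = \frac{9}{2} in the evaluable pattern). Value: \left(-\frac{525}{2048}\right) \cdot \pi.

Key observation: t_0 being -\frac{6}{7}, the constant factors (C = -6/7, x = 1) combine into one prefactor.
Step ratio: r(k) = 1 * (k-\frac{1}{2}) (k+\frac{1}{2}) / [(k+\frac{9}{2}) (k+1)] - rational in k, leading ratio 1; with t_0 = -\frac{6}{7}, classification follows.


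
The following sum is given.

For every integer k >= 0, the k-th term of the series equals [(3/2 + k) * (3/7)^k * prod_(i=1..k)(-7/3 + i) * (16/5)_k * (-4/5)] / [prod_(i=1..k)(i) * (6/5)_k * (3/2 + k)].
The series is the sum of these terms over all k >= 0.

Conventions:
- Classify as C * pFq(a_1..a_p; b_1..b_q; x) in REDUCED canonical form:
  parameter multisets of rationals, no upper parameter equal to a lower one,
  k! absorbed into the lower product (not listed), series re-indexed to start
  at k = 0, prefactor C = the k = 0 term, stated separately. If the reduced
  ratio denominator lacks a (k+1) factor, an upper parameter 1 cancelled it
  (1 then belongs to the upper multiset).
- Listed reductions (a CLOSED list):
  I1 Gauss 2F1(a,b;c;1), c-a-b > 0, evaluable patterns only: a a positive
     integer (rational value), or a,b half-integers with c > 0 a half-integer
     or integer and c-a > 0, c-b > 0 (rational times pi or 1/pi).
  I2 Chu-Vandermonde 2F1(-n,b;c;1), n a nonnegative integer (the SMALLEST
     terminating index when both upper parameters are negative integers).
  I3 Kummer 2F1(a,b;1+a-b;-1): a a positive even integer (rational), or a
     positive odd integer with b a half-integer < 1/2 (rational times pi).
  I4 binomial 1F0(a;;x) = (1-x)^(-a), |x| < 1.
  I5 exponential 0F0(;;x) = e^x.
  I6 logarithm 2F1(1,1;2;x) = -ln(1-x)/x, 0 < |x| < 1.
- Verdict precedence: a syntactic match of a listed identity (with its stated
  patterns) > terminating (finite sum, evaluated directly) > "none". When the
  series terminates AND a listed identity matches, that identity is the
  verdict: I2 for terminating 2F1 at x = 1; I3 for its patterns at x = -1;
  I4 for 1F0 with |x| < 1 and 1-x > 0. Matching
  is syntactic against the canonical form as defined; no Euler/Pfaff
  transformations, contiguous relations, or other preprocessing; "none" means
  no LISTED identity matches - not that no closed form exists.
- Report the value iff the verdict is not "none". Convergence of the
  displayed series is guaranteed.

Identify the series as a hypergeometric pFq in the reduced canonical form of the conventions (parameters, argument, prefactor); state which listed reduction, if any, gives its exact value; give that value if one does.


x = 3/7 here; the reduced form reads 2F1, upper {-4/3, 16/5}, lower {6/5}, C = -4/5. Verdict: none here - no I1-I6 shape fits x = 3/7 with lower {6/5}.

Key observation: with t_0 = -4/5, k + 3/2 divides numerator and denominator alike; C = -4/5, x = 3/7 after cancelling.
Adjacent-term ratio: r(k) = (3/7) * (k-4/3) (k+16/5) / [(k+6/5) (k+1)] - rational; roots negated = parameters, x = (3/7), C = -4/5.


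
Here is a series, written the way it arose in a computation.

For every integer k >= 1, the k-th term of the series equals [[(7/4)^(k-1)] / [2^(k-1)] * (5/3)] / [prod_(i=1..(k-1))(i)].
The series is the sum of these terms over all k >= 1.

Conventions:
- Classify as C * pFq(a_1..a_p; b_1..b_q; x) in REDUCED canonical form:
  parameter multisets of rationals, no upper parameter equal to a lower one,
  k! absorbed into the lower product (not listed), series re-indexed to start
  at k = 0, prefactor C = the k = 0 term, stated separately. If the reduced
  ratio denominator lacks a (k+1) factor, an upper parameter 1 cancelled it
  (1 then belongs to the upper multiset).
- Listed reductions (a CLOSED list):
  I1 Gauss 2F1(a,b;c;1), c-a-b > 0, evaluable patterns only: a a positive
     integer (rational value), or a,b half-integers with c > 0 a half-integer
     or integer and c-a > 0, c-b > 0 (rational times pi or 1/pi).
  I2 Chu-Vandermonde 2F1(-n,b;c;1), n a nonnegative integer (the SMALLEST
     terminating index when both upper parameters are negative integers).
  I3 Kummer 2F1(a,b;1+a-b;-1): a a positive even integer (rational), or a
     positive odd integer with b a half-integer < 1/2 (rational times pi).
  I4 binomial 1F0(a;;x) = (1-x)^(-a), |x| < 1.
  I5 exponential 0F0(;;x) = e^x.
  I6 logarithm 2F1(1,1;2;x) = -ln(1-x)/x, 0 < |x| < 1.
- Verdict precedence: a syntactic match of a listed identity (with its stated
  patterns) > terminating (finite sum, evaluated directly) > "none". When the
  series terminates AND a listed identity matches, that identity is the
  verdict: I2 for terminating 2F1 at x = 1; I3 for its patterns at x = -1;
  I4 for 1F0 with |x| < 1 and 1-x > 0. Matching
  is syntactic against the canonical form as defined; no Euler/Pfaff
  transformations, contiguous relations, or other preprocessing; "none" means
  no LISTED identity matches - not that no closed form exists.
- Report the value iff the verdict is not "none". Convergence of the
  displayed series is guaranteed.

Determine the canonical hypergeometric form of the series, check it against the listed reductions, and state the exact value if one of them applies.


Canonical form: C = 5/3 times 0F0 with upper {-}, lower {-}, x = 7/8. Verdict: the exponential series (I5) fires (the 0F0 exponential series at x = 7/8). Exact value: (5/3) * e^(7/8).

The tell: t_0 = 5/3 here, and the two k-th powers (C = 5/3, x = 7/8) combine into one argument.
Term ratio: r(k) = (7/8) * 1 / [(k+1)] - rational in k, leading ratio (7/8); with t_0 = 5/3, classification follows.


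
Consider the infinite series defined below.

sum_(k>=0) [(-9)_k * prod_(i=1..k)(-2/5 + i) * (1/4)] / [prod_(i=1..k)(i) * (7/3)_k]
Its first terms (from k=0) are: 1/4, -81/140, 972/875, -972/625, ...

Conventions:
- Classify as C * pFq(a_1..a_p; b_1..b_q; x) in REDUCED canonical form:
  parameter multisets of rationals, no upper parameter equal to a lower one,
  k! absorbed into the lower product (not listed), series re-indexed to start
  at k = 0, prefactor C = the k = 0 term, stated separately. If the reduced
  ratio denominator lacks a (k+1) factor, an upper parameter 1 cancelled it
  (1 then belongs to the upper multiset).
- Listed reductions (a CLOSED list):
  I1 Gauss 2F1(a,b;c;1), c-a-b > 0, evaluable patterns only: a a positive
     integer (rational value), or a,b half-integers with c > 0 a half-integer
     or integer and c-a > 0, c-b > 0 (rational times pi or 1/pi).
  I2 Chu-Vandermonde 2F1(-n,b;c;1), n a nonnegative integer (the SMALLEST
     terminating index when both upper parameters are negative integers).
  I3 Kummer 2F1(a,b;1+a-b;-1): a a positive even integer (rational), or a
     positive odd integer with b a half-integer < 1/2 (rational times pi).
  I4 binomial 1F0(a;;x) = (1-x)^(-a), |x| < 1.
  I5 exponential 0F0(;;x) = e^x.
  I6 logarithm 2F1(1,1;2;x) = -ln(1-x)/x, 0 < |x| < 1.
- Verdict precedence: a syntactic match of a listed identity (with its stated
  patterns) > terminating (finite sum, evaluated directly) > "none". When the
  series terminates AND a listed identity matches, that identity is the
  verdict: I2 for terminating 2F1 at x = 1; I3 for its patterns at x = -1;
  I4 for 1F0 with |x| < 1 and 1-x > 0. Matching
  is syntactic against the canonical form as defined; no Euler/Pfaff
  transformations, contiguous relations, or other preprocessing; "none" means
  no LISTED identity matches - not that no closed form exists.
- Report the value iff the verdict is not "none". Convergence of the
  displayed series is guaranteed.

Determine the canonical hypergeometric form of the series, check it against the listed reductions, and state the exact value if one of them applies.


The series (x = 1) is 2F1: upper {-9, 3/5}, lower {7/3}, prefactor 1/4. Verdict: Vandermonde's identity (I2) fires (terminating 2F1 at x = 1 with n = 9, b = 3/5, c = 7/3). Sum: 3506099109671/44290039062500.

First insight: from the first term 1/4: the product of the first k integers (prefactor 1/4) is k!.
Term ratio: r(k) = 1 * (k-9) (k+3/5) / [(k+7/3) (k+1)] - rational in k, leading ratio 1; with t_0 = 1/4, classification follows.


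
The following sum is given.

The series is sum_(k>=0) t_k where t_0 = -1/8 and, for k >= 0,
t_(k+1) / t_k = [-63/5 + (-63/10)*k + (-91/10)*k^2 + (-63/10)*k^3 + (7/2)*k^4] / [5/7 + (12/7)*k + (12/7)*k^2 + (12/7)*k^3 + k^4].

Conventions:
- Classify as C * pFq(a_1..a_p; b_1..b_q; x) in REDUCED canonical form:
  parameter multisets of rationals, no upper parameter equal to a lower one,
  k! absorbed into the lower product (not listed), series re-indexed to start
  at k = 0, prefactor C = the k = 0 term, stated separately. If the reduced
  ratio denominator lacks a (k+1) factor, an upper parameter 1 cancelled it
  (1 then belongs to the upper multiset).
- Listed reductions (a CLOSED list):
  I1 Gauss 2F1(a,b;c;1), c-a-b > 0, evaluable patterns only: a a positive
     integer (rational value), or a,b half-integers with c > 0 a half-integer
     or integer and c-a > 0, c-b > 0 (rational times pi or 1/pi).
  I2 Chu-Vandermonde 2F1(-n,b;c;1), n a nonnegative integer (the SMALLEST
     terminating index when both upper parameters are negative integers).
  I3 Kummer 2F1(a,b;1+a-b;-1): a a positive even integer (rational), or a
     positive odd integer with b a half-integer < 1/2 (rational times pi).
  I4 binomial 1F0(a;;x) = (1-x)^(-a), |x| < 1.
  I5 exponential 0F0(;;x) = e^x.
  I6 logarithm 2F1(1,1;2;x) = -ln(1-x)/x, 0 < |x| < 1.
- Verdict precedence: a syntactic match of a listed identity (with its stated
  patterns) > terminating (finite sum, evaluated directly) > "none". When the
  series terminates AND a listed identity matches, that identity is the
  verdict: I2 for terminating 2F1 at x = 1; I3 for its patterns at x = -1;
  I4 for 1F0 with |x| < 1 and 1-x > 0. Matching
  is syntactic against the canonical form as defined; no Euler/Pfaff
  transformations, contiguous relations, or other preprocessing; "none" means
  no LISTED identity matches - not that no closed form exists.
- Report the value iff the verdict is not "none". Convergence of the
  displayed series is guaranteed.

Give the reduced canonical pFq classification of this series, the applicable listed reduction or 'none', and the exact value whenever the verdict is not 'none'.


With C = -1/8: the canonical form is 2F1(-3, 6/5; 5/7; 7/2). Verdict: terminating. (-3)_k vanishes past k = 3, leaving a 4-term sum, computed directly. Exact value: 4406777/760000.

Key observation: x = (7/2) and the ratio is unreduced: k^2 + 1 divides both sides (prefactor -1/8).
Term ratio: r(k) = (7/2) * (k-3) (k+6/5) / [(k+5/7) (k+1)] - poly over poly, x = (7/2) from leading terms; C = -1/8 at k = 0.


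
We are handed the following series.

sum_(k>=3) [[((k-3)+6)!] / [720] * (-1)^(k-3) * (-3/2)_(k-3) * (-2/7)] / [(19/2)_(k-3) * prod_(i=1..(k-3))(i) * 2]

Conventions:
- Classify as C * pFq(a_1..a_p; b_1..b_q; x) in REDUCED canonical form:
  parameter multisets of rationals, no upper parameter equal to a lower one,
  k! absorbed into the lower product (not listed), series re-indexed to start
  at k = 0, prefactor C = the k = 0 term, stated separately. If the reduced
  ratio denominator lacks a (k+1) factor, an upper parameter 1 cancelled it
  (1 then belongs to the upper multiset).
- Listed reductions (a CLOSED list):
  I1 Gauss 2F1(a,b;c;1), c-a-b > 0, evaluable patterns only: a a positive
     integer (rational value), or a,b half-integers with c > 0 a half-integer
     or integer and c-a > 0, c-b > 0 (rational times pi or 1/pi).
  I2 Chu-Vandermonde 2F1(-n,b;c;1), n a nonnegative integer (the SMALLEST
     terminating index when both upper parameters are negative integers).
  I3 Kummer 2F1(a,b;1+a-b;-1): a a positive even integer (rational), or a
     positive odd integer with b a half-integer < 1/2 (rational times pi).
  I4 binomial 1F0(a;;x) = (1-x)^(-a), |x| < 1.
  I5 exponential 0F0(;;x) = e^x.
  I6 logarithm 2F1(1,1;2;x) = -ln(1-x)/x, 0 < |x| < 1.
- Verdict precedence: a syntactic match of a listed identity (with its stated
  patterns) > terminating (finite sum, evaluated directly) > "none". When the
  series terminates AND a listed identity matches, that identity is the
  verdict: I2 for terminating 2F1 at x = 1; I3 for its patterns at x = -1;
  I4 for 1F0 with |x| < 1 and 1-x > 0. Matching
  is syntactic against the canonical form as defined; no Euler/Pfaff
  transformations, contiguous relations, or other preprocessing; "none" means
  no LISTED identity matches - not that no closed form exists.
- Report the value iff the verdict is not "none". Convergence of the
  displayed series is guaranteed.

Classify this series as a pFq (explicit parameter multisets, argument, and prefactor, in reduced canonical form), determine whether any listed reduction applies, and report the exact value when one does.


The tell: t_0 = -1/7 here, and the constant factors (C = -1/7) combine into one prefactor.
Step ratio: r(k) = (-1) * (k-3/2) (k+7) / [(k+19/2) (k+1)] - rational in k, leading ratio (-1); with t_0 = -1/7, classification follows.

The series (x = -1) is 2F1: upper {-3/2, 7}, lower {19/2}, prefactor -1/7. Verdict: this is the Kummer evaluation I3 (x = -1; c = 19/2 equals 1+a-b for upper {-3/2, 7}: listed pattern). Exact value: (-109395/1048576) * pi.


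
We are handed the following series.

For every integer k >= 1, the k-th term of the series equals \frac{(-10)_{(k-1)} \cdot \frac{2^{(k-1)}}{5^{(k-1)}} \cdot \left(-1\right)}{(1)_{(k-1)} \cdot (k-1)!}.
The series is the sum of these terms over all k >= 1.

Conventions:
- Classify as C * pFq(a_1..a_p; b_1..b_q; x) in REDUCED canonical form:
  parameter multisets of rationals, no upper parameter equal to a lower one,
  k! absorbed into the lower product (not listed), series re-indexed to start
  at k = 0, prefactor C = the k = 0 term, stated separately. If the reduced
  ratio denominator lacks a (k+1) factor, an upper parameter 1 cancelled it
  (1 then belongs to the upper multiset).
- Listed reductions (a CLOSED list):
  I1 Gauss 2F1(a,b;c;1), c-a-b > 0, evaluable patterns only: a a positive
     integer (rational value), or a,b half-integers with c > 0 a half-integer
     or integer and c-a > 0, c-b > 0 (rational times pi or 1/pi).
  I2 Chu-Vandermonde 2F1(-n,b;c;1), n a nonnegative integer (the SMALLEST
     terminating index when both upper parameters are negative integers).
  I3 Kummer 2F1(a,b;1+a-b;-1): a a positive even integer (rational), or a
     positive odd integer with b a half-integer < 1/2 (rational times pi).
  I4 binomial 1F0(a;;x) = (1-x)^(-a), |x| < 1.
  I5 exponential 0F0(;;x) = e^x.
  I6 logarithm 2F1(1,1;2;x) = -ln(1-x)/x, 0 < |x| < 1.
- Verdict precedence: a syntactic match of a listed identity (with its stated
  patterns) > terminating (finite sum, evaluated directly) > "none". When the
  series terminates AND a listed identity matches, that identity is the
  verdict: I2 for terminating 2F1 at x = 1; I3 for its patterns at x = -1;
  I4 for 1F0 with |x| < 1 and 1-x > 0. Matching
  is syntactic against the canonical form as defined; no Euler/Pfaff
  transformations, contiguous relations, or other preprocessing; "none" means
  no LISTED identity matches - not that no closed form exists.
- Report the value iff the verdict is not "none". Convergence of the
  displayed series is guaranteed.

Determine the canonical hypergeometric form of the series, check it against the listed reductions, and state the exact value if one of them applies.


The series (x = \frac{2}{5}) is 1F1: upper {-10}, lower {1}, prefactor -1. Verdict: terminating - upper -10 stops the sum at k = 10; the 11 terms are added exactly. Value: \frac{21979907207}{46142578125}.

Key step: from the first term -1: the two geometric factors (C = -1, x = 2/5) combine into one argument.
Step ratio: r(k) = \frac{2}{5} * (k-10) / [(k+1) (k+1)] - poly over poly, x = \frac{2}{5} from leading terms; C = -1 at k = 0.


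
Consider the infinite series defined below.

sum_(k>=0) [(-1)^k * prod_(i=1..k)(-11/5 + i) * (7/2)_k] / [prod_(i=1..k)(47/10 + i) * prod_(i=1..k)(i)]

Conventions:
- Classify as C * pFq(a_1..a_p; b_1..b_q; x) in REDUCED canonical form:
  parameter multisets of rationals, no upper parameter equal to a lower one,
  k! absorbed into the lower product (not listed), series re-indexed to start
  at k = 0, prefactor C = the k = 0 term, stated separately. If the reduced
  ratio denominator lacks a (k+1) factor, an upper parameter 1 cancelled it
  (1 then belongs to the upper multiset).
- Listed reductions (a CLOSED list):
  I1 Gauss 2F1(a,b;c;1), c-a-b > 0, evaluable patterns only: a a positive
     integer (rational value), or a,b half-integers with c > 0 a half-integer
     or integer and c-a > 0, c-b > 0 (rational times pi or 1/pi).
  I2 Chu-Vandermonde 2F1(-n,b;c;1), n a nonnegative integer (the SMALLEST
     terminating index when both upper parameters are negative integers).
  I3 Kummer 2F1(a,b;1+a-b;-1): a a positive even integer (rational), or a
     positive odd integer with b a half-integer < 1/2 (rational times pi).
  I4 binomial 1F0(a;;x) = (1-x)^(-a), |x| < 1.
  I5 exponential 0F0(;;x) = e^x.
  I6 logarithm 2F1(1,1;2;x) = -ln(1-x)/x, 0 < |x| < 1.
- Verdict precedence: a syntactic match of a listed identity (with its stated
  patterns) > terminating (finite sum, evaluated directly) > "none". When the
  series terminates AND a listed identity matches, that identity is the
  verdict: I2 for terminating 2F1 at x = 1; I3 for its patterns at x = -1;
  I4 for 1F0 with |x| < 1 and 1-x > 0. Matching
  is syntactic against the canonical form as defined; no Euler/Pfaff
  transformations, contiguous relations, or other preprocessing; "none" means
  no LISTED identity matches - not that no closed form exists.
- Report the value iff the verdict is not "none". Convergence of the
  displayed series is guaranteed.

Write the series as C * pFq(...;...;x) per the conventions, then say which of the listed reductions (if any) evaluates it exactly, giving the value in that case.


Structural cue: with t_0 = 1, the lower running product (C = 1) is a rising factorial.
Step ratio: r(k) = (-1) * (k-6/5) (k+7/2) / [(k+57/10) (k+1)] ; factor over Q: parameters, x = (-1), and C = 1.

At argument -1: a 2F1 with upper {-6/5, 7/2}, lower {57/10}, scaled by C = 1. Verdict: none. A 2F1 with upper {-6/5, 7/2} fits none of I1-I6 at x = -1; the sum runs forever.


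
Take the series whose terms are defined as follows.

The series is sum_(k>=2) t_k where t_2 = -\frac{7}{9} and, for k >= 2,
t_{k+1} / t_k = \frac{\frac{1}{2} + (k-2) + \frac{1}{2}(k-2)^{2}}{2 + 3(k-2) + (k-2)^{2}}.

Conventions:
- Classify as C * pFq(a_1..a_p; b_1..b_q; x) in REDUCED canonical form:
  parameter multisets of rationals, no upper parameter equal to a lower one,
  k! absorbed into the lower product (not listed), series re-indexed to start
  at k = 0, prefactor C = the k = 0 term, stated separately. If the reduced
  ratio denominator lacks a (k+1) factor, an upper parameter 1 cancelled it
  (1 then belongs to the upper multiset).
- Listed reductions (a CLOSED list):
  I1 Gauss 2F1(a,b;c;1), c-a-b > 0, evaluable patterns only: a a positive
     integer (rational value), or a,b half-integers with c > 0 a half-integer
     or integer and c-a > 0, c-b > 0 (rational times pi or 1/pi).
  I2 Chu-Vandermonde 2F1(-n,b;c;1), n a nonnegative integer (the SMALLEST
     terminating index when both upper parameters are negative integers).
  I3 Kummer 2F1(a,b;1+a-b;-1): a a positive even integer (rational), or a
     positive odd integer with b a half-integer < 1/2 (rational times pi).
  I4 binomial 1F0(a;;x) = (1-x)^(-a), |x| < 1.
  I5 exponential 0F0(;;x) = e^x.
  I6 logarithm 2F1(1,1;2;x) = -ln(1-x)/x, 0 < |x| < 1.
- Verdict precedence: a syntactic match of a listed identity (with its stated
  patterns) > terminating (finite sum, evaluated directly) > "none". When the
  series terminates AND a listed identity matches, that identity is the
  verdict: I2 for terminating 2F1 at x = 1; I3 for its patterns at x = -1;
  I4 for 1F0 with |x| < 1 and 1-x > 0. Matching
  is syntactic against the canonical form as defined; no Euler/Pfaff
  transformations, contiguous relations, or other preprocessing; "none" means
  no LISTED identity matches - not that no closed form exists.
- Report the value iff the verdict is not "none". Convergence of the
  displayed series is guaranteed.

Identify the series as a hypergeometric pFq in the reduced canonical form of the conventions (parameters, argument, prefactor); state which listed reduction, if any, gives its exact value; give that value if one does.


With C = -\frac{7}{9}: the canonical form is 2F1(1, 1; 2; \frac{1}{2}). Verdict: this is the logarithmic series (I6) (the logarithm: parameters (1,1;2), x = \frac{1}{2}). Hence: \frac{14}{9} \cdot \ln\left(\frac{1}{2}\right).

Key observation: x = \frac{1}{2} and roots of the ratio polynomials (C = -7/9, x = 1/2) are the negated parameters.
Step ratio: r(k) = \frac{1}{2} * (k+1) (k+1) / [(k+2) (k+1)] - poly over poly, x = \frac{1}{2} from leading terms; C = -\frac{7}{9} at k = 0.


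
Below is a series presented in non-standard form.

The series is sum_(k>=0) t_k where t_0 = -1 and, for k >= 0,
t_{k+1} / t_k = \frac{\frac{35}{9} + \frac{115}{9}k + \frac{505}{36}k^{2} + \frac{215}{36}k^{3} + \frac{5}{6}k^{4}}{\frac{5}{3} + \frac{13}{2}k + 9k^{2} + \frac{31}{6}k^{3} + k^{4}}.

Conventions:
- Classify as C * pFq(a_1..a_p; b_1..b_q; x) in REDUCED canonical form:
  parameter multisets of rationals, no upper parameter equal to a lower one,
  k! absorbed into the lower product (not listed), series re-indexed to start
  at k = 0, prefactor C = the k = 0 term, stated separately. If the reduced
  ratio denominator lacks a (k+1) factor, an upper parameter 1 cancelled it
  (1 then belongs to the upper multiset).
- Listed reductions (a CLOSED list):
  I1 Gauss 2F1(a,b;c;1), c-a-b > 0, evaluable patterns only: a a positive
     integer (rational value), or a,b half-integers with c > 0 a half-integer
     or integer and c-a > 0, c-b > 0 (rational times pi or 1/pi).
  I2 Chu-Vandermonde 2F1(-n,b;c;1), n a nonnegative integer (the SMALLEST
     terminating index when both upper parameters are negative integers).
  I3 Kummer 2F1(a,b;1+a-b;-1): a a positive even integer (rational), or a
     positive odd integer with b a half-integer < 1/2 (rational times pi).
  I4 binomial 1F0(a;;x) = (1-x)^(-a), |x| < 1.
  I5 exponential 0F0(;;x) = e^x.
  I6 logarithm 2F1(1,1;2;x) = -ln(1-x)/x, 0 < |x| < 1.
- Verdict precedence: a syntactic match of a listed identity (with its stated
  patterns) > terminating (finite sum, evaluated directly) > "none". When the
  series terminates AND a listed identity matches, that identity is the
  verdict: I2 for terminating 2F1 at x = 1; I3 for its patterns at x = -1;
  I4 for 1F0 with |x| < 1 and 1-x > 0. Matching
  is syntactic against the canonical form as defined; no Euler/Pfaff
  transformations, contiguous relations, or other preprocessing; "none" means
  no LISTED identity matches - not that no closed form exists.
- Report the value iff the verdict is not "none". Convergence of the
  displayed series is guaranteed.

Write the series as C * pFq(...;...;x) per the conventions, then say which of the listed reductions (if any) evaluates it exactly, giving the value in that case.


The series (x = \frac{5}{6}) is 2F1: upper {2, \frac{7}{2}}, lower {\frac{5}{2}}, prefactor -1. Verdict: none. No listed pattern accepts 2F1(2, \frac{7}{2}; \frac{5}{2}; \frac{5}{6}).

Structural cue: x = \frac{5}{6} and roots of the ratio polynomials (C = -1, x = 5/6) are the negated parameters.
Adjacent-term ratio: r(k) = \frac{5}{6} * (k+2) (k+\frac{7}{2}) / [(k+\frac{5}{2}) (k+1)] - rational in k. x = \frac{5}{6}; t_0 = -1; negate the roots.
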